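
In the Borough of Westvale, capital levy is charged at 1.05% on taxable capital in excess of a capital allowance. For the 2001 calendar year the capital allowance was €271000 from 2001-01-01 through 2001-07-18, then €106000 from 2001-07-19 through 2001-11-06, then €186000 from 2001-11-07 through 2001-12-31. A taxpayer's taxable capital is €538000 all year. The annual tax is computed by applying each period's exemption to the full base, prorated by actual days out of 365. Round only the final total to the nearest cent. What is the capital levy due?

€3464.86

2001-01-01 to 2001-07-18: 199 days, exemption €271000 → (€538000 − €271000) × 1.05% × 199/365 = €1528.4836
2001-07-19 to 2001-11-06: 111 days, exemption €106000 → (€538000 − €106000) × 1.05% × 111/365 = €1379.4411
2001-11-07 to 2001-12-31: 55 days, exemption €186000 → (€538000 − €186000) × 1.05% × 55/365 = €556.9315
Total = €3464.8562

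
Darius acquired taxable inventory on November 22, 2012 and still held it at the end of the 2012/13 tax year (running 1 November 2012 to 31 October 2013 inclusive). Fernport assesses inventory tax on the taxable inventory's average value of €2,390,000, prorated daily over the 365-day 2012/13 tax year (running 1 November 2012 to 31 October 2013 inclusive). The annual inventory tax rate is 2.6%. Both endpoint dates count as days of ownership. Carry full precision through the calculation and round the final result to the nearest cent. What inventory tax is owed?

Days held (November 22, 2012 – October 31, 2013): 344 out of 365
Tax = €2,390,000 × 2.6% × 344/365 = €58,564.8219

€58,564.82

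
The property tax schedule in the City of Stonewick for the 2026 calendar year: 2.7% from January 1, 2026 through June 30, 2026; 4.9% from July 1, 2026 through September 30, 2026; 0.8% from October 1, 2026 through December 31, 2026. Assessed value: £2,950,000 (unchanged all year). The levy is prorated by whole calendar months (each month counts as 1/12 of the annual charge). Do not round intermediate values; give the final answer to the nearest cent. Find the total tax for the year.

£81,862.50

January 1 – June 30, 2026: 6 months at 2.7% → £2,950,000 × 2.7% × 6/12 = £39,825.0000
July 1 – September 30, 2026: 3 months at 4.9% → £2,950,000 × 4.9% × 3/12 = £36,137.5000
October 1 – December 31, 2026: 3 months at 0.8% → £2,950,000 × 0.8% × 3/12 = £5,900.0000
Total = £81,862.5000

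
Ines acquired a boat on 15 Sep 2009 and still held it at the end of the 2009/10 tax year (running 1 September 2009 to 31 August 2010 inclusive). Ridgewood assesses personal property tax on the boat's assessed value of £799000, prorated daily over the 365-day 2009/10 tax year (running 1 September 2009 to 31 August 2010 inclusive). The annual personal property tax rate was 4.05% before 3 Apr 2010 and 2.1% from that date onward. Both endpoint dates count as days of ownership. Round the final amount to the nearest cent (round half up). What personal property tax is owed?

15 Sep 2009 – 2 Apr 2010: 200 days at 4.05% → £799000 × 4.05% × 200/365 = £17731.2329
3 Apr – 31 Aug 2010: 151 days at 2.1% → £799000 × 2.1% × 151/365 = £6941.4493
Total = £24672.6822

£24672.68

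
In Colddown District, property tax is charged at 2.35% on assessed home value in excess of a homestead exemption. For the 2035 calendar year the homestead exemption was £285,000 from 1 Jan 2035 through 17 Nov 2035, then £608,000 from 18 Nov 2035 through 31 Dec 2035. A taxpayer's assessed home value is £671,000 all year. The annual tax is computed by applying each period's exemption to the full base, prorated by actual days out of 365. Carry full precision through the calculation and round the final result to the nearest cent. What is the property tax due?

1 Jan – 17 Nov 2035: 321 days, exemption £285,000 → (£671,000 − £285,000) × 2.35% × 321/365 = £7,977.5096
18 Nov – 31 Dec 2035: 44 days, exemption £608,000 → (£671,000 − £608,000) × 2.35% × 44/365 = £178.4712
Total = £8,155.9808

£8,155.98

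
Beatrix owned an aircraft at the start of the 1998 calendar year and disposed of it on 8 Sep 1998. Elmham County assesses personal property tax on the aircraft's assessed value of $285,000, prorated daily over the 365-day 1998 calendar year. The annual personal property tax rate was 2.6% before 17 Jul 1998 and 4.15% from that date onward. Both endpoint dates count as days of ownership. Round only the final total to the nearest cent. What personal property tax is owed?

1 Jan – 16 Jul 1998: 197 days at 2.6% → $285,000 × 2.6% × 197/365 = $3,999.3699
17 Jul – 8 Sep 1998: 54 days at 4.15% → $285,000 × 4.15% × 54/365 = $1,749.8219
Total = $5,749.1918

$5,749.19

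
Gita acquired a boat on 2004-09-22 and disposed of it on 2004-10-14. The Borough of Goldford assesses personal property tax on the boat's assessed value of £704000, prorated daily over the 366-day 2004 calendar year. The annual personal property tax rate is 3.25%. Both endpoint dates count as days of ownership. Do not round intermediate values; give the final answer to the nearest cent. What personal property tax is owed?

£1437.81

Days held (2004-09-22 to 2004-10-14): 23 out of 366
Tax = £704000 × 3.25% × 23/366 = £1437.8142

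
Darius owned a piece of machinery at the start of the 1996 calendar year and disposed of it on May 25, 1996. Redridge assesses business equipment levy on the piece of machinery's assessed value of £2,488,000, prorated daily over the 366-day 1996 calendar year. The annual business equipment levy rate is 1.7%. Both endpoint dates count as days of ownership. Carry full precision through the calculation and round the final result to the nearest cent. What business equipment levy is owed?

Days held (January 1 – May 25, 1996): 146 out of 366
Tax = £2,488,000 × 1.7% × 146/366 = £16,872.1749

£16,872.17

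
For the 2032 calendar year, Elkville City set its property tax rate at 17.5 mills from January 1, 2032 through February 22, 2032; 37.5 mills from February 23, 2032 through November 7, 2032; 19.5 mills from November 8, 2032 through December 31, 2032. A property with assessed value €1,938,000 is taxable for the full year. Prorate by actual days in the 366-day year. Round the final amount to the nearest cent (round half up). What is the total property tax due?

€61,915.39

January 1 – February 22, 2032: 53 days at 17.5 mills → €1,938,000 × 1.75% × 53/366 = €4,911.1885
February 23 – November 7, 2032: 259 days at 37.5 mills → €1,938,000 × 3.75% × 259/366 = €51,428.4836
November 8 – December 31, 2032: 54 days at 19.5 mills → €1,938,000 × 1.95% × 54/366 = €5,575.7213
Total = €61,915.3934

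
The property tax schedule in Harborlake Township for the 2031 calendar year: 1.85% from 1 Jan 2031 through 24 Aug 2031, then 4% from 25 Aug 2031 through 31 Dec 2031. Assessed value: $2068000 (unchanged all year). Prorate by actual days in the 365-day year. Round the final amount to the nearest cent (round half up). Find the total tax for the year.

1 Jan – 24 Aug 2031: 236 days at 1.85% → $2068000 × 1.85% × 236/365 = $24736.6795
25 Aug – 31 Dec 2031: 129 days at 4% → $2068000 × 4% × 129/365 = $29235.2877
Total = $53971.9671

$53971.97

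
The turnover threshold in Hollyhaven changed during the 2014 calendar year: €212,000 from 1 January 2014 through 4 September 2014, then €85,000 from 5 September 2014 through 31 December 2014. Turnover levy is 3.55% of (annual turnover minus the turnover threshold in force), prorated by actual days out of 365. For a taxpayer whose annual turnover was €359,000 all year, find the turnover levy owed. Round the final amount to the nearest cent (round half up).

1 January – 4 September 2014: 247 days, exemption €212,000 → (€359,000 − €212,000) × 3.55% × 247/365 = €3,531.4233
5 September – 31 December 2014: 118 days, exemption €85,000 → (€359,000 − €85,000) × 3.55% × 118/365 = €3,144.6192
Total = €6,676.0425

€6,676.04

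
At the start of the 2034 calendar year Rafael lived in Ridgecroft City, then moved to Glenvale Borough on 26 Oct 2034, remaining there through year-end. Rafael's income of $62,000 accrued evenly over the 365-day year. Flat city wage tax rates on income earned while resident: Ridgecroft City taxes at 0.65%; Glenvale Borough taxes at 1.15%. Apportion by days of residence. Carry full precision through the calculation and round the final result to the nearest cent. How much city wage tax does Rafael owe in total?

$459.90

Ridgecroft City, 1 Jan – 25 Oct 2034: 298 days → $62,000 × 0.65% × 298/365 = $329.0247
Glenvale Borough, 26 Oct – 31 Dec 2034: 67 days → $62,000 × 1.15% × 67/365 = $130.8795
Total = $459.9041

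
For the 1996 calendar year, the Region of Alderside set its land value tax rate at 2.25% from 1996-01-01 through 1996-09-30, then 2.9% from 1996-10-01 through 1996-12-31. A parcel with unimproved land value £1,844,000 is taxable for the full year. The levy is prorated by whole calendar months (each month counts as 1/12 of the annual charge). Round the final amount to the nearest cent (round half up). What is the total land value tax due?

£44,486.50

1996-01-01 to 1996-09-30: 9 months at 2.25% → £1,844,000 × 2.25% × 9/12 = £31,117.5000
1996-10-01 to 1996-12-31: 3 months at 2.9% → £1,844,000 × 2.9% × 3/12 = £13,369.0000
Total = £44,486.5000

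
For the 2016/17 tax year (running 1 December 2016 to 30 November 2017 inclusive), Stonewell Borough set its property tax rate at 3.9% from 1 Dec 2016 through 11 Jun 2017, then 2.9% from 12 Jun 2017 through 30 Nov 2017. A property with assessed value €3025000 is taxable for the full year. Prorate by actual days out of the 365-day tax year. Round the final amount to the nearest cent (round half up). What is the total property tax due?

1 Dec 2016 – 11 Jun 2017: 193 days at 3.9% → €3025000 × 3.9% × 193/365 = €62381.3014
12 Jun – 30 Nov 2017: 172 days at 2.9% → €3025000 × 2.9% × 172/365 = €41338.9041
Total = €103720.2055

€103720.21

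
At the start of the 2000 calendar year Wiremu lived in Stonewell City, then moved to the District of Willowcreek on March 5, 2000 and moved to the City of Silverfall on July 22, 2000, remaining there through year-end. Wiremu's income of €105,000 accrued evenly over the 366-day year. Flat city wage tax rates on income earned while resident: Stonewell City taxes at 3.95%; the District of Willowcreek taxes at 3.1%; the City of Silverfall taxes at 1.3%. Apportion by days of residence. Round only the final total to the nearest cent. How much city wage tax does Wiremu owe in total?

Stonewell City, January 1 – March 4, 2000: 64 days → €105,000 × 3.95% × 64/366 = €725.2459
The District of Willowcreek, March 5 – July 21, 2000: 139 days → €105,000 × 3.1% × 139/366 = €1,236.1885
The City of Silverfall, July 22 – December 31, 2000: 163 days → €105,000 × 1.3% × 163/366 = €607.9098
Total = €2,569.3443

€2,569.34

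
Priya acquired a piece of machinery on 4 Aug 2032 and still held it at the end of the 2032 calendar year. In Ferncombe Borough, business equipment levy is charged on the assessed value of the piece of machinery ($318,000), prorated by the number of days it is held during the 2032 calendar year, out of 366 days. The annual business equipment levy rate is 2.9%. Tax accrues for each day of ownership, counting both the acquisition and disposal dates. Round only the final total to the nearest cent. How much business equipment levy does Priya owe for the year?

$3,779.51

Days held (4 Aug – 31 Dec 2032): 150 out of 366
Tax = $318,000 × 2.9% × 150/366 = $3,779.5082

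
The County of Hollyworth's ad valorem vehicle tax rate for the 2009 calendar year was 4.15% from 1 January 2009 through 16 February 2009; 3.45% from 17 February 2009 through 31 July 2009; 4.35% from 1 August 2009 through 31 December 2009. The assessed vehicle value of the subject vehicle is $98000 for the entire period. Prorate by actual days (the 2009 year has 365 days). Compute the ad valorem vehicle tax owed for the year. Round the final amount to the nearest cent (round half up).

1 January – 16 February 2009: 47 days at 4.15% → $98000 × 4.15% × 47/365 = $523.6959
17 February – 31 July 2009: 165 days at 3.45% → $98000 × 3.45% × 165/365 = $1528.3973
1 August – 31 December 2009: 153 days at 4.35% → $98000 × 4.35% × 153/365 = $1786.9562
Total = $3839.0493

$3839.05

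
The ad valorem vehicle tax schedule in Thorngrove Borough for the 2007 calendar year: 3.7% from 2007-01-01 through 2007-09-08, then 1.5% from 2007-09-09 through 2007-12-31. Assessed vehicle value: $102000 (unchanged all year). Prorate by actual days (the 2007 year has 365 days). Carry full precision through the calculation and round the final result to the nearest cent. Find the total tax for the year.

$3073.13

2007-01-01 to 2007-09-08: 251 days at 3.7% → $102000 × 3.7% × 251/365 = $2595.2712
2007-09-09 to 2007-12-31: 114 days at 1.5% → $102000 × 1.5% × 114/365 = $477.8630
Total = $3073.1342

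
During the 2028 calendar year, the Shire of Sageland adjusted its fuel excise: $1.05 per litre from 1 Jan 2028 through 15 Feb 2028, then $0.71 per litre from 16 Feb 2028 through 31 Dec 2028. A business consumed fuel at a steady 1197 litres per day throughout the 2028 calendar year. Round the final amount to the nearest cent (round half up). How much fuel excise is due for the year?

$329,773.50

1 Jan – 15 Feb 2028: 46 days × 1197 litres/day = 55,062 litres at $1.05/litre → $57,815.10
16 Feb – 31 Dec 2028: 320 days × 1197 litres/day = 383,040 litres at $0.71/litre → $271,958.40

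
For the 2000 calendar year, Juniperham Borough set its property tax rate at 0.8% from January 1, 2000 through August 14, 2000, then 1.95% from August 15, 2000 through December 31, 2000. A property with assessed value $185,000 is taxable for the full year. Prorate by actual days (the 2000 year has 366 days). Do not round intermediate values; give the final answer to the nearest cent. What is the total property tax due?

$2,287.98

January 1 – August 14, 2000: 227 days at 0.8% → $185,000 × 0.8% × 227/366 = $917.9235
August 15 – December 31, 2000: 139 days at 1.95% → $185,000 × 1.95% × 139/366 = $1,370.0615
Total = $2,287.9850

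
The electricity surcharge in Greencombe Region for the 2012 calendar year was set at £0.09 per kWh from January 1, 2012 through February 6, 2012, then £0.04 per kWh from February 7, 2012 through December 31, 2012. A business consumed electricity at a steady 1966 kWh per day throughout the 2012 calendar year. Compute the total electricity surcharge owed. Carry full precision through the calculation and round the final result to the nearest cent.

January 1 – February 6, 2012: 37 days × 1966 kWh/day = 72,742 kWh at £0.09/kWh → £6,546.78
February 7 – December 31, 2012: 329 days × 1966 kWh/day = 646,814 kWh at £0.04/kWh → £25,872.56

£32,419.34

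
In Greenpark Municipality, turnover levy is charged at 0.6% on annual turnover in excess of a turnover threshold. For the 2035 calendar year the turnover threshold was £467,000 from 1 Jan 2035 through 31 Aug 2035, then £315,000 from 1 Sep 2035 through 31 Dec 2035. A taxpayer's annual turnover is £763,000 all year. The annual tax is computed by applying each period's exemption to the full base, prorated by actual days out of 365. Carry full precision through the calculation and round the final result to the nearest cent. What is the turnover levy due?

1 Jan – 31 Aug 2035: 243 days, exemption £467,000 → (£763,000 − £467,000) × 0.6% × 243/365 = £1,182.3781
1 Sep – 31 Dec 2035: 122 days, exemption £315,000 → (£763,000 − £315,000) × 0.6% × 122/365 = £898.4548
Total = £2,080.8329

£2,080.83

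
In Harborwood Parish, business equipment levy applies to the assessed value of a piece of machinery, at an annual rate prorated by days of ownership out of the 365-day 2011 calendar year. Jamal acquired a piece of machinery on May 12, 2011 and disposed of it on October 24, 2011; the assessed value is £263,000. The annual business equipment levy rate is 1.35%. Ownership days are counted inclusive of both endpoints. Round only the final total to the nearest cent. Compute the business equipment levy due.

Days held (May 12 – October 24, 2011): 166 out of 365
Tax = £263,000 × 1.35% × 166/365 = £1,614.7479

£1,614.75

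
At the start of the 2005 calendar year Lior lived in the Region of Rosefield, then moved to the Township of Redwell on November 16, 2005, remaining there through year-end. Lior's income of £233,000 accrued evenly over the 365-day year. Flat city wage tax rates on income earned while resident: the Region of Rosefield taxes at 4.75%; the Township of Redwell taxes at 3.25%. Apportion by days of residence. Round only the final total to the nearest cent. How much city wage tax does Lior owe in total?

The Region of Rosefield, January 1 – November 15, 2005: 319 days → £233,000 × 4.75% × 319/365 = £9,672.6918
The Township of Redwell, November 16 – December 31, 2005: 46 days → £233,000 × 3.25% × 46/365 = £954.3425
Total = £10,627.0342

£10,627.03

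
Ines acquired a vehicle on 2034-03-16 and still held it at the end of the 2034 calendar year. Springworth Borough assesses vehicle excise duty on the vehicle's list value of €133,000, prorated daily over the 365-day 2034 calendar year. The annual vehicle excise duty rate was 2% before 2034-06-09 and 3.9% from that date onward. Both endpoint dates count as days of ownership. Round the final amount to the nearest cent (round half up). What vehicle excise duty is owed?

2034-03-16 to 2034-06-08: 85 days at 2% → €133,000 × 2% × 85/365 = €619.4521
2034-06-09 to 2034-12-31: 206 days at 3.9% → €133,000 × 3.9% × 206/365 = €2,927.4575
Total = €3,546.9096

€3,546.91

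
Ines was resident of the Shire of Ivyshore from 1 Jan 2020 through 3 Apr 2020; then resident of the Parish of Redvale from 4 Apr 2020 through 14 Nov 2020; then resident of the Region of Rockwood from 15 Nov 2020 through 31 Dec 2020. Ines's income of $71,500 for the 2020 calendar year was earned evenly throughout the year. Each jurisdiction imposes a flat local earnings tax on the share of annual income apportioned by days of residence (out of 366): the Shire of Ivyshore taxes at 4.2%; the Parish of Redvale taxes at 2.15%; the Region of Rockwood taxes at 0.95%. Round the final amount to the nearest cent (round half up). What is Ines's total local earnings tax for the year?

$1,803.52

The Shire of Ivyshore, 1 Jan – 3 Apr 2020: 94 days → $71,500 × 4.2% × 94/366 = $771.2623
The Parish of Redvale, 4 Apr – 14 Nov 2020: 225 days → $71,500 × 2.15% × 225/366 = $945.0307
The Region of Rockwood, 15 Nov – 31 Dec 2020: 47 days → $71,500 × 0.95% × 47/366 = $87.2261
Total = $1,803.5191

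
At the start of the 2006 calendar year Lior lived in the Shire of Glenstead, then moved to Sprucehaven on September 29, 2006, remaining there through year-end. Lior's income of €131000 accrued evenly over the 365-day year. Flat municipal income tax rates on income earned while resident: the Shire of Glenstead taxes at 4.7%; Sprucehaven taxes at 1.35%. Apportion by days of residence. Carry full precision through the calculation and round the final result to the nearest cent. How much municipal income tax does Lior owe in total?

The Shire of Glenstead, January 1 – September 28, 2006: 271 days → €131000 × 4.7% × 271/365 = €4571.3616
Sprucehaven, September 29 – December 31, 2006: 94 days → €131000 × 1.35% × 94/365 = €455.4493
Total = €5026.8110

€5026.81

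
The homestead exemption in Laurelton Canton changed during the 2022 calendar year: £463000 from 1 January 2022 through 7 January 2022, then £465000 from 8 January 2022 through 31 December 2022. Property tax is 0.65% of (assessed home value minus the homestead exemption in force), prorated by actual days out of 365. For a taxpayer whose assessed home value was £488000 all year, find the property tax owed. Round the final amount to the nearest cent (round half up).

£149.75

1 January – 7 January 2022: 7 days, exemption £463000 → (£488000 − £463000) × 0.65% × 7/365 = £3.1164
8 January – 31 December 2022: 358 days, exemption £465000 → (£488000 − £465000) × 0.65% × 358/365 = £146.6329
Total = £149.7493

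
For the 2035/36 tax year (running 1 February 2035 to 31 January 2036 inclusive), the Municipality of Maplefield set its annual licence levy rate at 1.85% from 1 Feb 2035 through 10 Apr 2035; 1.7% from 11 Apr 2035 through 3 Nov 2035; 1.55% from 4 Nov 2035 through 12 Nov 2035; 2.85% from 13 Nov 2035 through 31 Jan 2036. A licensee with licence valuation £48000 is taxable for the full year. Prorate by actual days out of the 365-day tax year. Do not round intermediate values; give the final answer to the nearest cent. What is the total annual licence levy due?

£948.82

1 Feb – 10 Apr 2035: 69 days at 1.85% → £48000 × 1.85% × 69/365 = £167.8685
11 Apr – 3 Nov 2035: 207 days at 1.7% → £48000 × 1.7% × 207/365 = £462.7726
4 Nov – 12 Nov 2035: 9 days at 1.55% → £48000 × 1.55% × 9/365 = £18.3452
13 Nov 2035 – 31 Jan 2036: 80 days at 2.85% → £48000 × 2.85% × 80/365 = £299.8356
Total = £948.8219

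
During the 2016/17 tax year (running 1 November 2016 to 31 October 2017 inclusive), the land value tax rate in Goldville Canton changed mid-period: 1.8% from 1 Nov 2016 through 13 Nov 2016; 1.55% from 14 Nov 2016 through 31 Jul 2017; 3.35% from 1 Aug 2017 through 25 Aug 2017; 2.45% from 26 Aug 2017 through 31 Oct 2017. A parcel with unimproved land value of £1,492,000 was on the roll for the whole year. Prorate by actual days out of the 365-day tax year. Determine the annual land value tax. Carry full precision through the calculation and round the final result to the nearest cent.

£27,563.17

1 Nov – 13 Nov 2016: 13 days at 1.8% → £1,492,000 × 1.8% × 13/365 = £956.5151
14 Nov 2016 – 31 Jul 2017: 260 days at 1.55% → £1,492,000 × 1.55% × 260/365 = £16,473.3151
1 Aug – 25 Aug 2017: 25 days at 3.35% → £1,492,000 × 3.35% × 25/365 = £3,423.4247
26 Aug – 31 Oct 2017: 67 days at 2.45% → £1,492,000 × 2.45% × 67/365 = £6,709.9123
Total = £27,563.1671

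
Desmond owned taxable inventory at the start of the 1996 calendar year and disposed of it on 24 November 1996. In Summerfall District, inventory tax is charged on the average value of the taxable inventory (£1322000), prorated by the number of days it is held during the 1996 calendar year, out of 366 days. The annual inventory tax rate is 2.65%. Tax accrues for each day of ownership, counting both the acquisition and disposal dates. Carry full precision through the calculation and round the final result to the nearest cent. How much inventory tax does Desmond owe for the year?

Days held (1 January – 24 November 1996): 329 out of 366
Tax = £1322000 × 2.65% × 329/366 = £31491.4126

£31491.41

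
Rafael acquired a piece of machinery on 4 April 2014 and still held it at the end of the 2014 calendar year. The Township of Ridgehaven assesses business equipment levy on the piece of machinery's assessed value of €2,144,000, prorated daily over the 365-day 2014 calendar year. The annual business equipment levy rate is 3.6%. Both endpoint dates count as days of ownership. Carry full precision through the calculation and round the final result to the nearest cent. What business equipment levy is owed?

€57,517.94

Days held (4 April – 31 December 2014): 272 out of 365
Tax = €2,144,000 × 3.6% × 272/365 = €57,517.9397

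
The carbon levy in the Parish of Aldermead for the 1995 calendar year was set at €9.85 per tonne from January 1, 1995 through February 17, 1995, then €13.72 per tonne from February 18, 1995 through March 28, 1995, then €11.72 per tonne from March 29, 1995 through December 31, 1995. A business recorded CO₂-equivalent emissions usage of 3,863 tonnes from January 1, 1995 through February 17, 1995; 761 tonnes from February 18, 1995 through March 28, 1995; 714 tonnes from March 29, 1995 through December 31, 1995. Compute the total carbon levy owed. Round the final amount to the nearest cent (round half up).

€56,859.55

January 1 – February 17, 1995: 3,863 tonnes at €9.85/tonne → €38,050.55
February 18 – March 28, 1995: 761 tonnes at €13.72/tonne → €10,440.92
March 29 – December 31, 1995: 714 tonnes at €11.72/tonne → €8,368.08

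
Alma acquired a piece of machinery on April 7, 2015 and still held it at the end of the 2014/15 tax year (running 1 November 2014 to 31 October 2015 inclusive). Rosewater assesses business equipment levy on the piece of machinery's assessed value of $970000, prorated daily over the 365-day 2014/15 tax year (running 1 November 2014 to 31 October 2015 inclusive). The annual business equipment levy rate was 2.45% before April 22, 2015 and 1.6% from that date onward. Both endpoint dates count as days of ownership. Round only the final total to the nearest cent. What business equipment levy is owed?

April 7 – April 21, 2015: 15 days at 2.45% → $970000 × 2.45% × 15/365 = $976.6438
April 22 – October 31, 2015: 193 days at 1.6% → $970000 × 1.6% × 193/365 = $8206.4658
Total = $9183.1096

$9183.11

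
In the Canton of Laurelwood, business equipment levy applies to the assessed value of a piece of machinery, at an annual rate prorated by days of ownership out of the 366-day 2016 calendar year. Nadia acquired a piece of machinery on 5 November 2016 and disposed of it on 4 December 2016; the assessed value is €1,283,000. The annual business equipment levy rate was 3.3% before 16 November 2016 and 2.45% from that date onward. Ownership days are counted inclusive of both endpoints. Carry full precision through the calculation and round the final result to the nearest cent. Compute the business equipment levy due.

5 November – 15 November 2016: 11 days at 3.3% → €1,283,000 × 3.3% × 11/366 = €1,272.4836
16 November – 4 December 2016: 19 days at 2.45% → €1,283,000 × 2.45% × 19/366 = €1,631.7937
Total = €2,904.2773

€2,904.28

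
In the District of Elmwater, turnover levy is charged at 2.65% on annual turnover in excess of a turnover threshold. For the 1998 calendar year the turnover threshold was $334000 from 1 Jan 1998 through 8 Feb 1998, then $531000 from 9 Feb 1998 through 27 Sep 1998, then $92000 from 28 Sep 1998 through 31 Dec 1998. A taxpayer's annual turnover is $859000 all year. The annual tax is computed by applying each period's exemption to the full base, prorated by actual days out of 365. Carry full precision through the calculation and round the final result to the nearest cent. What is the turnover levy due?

$12277.70

1 Jan – 8 Feb 1998: 39 days, exemption $334000 → ($859000 − $334000) × 2.65% × 39/365 = $1486.5411
9 Feb – 27 Sep 1998: 231 days, exemption $531000 → ($859000 − $531000) × 2.65% × 231/365 = $5500.9644
28 Sep – 31 Dec 1998: 95 days, exemption $92000 → ($859000 − $92000) × 2.65% × 95/365 = $5290.1986
Total = $12277.7041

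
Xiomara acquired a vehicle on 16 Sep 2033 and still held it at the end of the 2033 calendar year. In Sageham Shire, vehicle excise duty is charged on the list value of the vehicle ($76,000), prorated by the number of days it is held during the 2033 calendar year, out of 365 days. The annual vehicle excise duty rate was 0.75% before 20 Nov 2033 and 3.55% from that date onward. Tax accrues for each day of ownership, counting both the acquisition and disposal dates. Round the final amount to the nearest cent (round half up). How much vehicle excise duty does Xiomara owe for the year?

$411.96

16 Sep – 19 Nov 2033: 65 days at 0.75% → $76,000 × 0.75% × 65/365 = $101.5068
20 Nov – 31 Dec 2033: 42 days at 3.55% → $76,000 × 3.55% × 42/365 = $310.4548
Total = $411.9616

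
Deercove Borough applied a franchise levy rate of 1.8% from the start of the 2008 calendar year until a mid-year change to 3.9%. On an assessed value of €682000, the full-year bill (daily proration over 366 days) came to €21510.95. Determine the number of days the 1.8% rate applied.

130 days

Let d = days at the first rate; then 366 − d days at the second rate.
€682000 × [1.8%·d + 3.9%·(366−d)] / 366 = €21510.95
Solving gives d = 130, so the new rate took effect on 10 May 2008.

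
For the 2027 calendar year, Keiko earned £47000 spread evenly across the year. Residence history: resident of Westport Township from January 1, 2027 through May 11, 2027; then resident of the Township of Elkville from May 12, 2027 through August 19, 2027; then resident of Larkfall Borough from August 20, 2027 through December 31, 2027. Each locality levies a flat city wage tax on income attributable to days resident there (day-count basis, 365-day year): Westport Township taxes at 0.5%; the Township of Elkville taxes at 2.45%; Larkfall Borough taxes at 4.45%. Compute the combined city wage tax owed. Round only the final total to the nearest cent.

Westport Township, January 1 – May 11, 2027: 131 days → £47000 × 0.5% × 131/365 = £84.3425
The Township of Elkville, May 12 – August 19, 2027: 100 days → £47000 × 2.45% × 100/365 = £315.4795
Larkfall Borough, August 20 – December 31, 2027: 134 days → £47000 × 4.45% × 134/365 = £767.8384
Total = £1167.6603

£1167.66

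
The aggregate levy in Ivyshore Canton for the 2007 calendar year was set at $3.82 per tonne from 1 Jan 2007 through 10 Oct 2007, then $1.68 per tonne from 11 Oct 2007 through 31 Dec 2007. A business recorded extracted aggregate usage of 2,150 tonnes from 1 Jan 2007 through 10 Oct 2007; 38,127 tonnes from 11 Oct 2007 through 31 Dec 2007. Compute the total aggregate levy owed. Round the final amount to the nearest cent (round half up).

1 Jan – 10 Oct 2007: 2,150 tonnes at $3.82/tonne → $8213.00
11 Oct – 31 Dec 2007: 38,127 tonnes at $1.68/tonne → $64053.36

$72266.36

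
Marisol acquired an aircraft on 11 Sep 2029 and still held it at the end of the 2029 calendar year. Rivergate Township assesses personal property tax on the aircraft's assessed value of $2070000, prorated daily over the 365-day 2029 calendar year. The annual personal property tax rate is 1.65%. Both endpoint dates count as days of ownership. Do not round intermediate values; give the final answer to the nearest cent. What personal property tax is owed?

Days held (11 Sep – 31 Dec 2029): 112 out of 365
Tax = $2070000 × 1.65% × 112/365 = $10480.4384

$10480.44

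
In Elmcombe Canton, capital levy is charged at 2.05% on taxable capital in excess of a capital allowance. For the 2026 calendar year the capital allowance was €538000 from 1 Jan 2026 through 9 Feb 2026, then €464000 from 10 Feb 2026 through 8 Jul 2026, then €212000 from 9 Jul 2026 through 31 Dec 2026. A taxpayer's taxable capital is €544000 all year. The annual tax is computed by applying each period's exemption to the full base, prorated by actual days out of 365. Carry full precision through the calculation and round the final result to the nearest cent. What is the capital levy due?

1 Jan – 9 Feb 2026: 40 days, exemption €538000 → (€544000 − €538000) × 2.05% × 40/365 = €13.4795
10 Feb – 8 Jul 2026: 149 days, exemption €464000 → (€544000 − €464000) × 2.05% × 149/365 = €669.4795
9 Jul – 31 Dec 2026: 176 days, exemption €212000 → (€544000 − €212000) × 2.05% × 176/365 = €3281.7973
Total = €3964.7562

€3964.76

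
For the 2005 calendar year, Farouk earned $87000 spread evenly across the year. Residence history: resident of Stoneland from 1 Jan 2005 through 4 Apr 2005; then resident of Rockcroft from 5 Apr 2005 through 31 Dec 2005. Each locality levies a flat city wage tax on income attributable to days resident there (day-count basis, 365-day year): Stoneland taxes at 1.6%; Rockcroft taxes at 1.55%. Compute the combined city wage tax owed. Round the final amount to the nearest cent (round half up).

Stoneland, 1 Jan – 4 Apr 2005: 94 days → $87000 × 1.6% × 94/365 = $358.4877
Rockcroft, 5 Apr – 31 Dec 2005: 271 days → $87000 × 1.55% × 271/365 = $1001.2151
Total = $1359.7027

$1359.70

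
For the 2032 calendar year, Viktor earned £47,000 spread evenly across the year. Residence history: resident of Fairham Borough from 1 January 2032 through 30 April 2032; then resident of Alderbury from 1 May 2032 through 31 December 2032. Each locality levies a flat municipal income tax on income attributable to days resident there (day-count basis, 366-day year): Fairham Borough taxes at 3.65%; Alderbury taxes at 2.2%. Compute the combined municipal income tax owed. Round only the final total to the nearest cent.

Fairham Borough, 1 January – 30 April 2032: 121 days → £47,000 × 3.65% × 121/366 = £567.1462
Alderbury, 1 May – 31 December 2032: 245 days → £47,000 × 2.2% × 245/366 = £692.1585
Total = £1,259.3046

£1,259.30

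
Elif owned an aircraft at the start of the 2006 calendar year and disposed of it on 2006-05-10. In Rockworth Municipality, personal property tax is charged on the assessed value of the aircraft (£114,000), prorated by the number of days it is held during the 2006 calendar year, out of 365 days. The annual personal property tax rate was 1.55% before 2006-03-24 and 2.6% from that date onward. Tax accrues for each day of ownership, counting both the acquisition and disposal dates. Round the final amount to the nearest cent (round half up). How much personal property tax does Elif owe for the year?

£786.76

2006-01-01 to 2006-03-23: 82 days at 1.55% → £114,000 × 1.55% × 82/365 = £396.9699
2006-03-24 to 2006-05-10: 48 days at 2.6% → £114,000 × 2.6% × 48/365 = £389.7863
Total = £786.7562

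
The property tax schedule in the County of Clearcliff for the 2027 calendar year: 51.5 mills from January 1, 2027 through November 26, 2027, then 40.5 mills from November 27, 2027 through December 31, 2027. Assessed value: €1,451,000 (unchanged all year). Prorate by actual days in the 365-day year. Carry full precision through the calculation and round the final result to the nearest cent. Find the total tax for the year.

January 1 – November 26, 2027: 330 days at 51.5 mills → €1,451,000 × 5.15% × 330/365 = €67,560.9452
November 27 – December 31, 2027: 35 days at 40.5 mills → €1,451,000 × 4.05% × 35/365 = €5,635.0479
Total = €73,195.9932

€73,195.99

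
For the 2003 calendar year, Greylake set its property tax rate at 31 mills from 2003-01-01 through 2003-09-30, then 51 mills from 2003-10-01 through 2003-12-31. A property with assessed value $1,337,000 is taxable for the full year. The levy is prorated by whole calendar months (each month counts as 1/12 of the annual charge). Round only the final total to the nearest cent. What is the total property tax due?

$48,132.00

2003-01-01 to 2003-09-30: 9 months at 31 mills → $1,337,000 × 3.1% × 9/12 = $31,085.2500
2003-10-01 to 2003-12-31: 3 months at 51 mills → $1,337,000 × 5.1% × 3/12 = $17,046.7500
Total = $48,132.0000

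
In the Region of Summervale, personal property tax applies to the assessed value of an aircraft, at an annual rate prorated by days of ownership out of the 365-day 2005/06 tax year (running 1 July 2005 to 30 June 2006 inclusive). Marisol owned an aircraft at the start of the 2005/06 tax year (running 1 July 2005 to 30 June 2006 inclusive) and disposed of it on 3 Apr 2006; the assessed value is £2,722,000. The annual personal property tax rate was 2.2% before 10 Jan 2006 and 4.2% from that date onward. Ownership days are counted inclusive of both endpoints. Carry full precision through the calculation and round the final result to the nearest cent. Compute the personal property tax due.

£57,974.87

1 Jul 2005 – 9 Jan 2006: 193 days at 2.2% → £2,722,000 × 2.2% × 193/365 = £31,664.6904
10 Jan – 3 Apr 2006: 84 days at 4.2% → £2,722,000 × 4.2% × 84/365 = £26,310.1808
Total = £57,974.8712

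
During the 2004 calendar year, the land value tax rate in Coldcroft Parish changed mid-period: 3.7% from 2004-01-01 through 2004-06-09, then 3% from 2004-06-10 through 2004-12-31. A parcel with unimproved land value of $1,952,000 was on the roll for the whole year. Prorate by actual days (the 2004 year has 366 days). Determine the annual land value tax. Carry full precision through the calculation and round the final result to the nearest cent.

$64,570.67

2004-01-01 to 2004-06-09: 161 days at 3.7% → $1,952,000 × 3.7% × 161/366 = $31,770.6667
2004-06-10 to 2004-12-31: 205 days at 3% → $1,952,000 × 3% × 205/366 = $32,800.0000
Total = $64,570.6667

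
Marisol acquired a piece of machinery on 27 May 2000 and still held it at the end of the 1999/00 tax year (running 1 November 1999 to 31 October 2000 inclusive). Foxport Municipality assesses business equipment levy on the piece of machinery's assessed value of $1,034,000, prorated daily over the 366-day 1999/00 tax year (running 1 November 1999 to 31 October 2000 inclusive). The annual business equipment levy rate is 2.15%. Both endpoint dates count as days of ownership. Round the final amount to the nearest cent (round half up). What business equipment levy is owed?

Days held (27 May – 31 October 2000): 158 out of 366
Tax = $1,034,000 × 2.15% × 158/366 = $9,596.9891

$9,596.99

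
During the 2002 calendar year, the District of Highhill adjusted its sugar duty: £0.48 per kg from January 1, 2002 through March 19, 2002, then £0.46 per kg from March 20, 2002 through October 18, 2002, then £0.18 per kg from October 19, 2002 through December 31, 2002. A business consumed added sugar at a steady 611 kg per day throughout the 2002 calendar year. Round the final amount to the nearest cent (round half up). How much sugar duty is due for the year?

January 1 – March 19, 2002: 78 days × 611 kg/day = 47,658 kg at £0.48/kg → £22,875.84
March 20 – October 18, 2002: 213 days × 611 kg/day = 130,143 kg at £0.46/kg → £59,865.78
October 19 – December 31, 2002: 74 days × 611 kg/day = 45,214 kg at £0.18/kg → £8,138.52

£90,880.14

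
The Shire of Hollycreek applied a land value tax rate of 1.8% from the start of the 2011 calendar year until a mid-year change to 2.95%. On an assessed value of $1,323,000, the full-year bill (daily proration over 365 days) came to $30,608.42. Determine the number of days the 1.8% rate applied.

202 days

Let d = days at the first rate; then 365 − d days at the second rate.
$1,323,000 × [1.8%·d + 2.95%·(365−d)] / 365 = $30,608.42
Solving gives d = 202, so the new rate took effect on 22 July 2011.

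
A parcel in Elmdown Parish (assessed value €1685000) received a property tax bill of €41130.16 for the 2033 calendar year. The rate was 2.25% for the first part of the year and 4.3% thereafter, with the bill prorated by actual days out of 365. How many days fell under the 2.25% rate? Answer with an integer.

Let d = days at the first rate; then 365 − d days at the second rate.
€1685000 × [2.25%·d + 4.3%·(365−d)] / 365 = €41130.16
Solving gives d = 331, so the new rate took effect on November 28, 2033.

331 days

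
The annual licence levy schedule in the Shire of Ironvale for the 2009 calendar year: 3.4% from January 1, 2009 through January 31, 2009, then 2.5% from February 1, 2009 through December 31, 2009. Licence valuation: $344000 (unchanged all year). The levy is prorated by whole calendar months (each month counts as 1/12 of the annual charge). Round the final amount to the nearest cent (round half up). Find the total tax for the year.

January 1 – January 31, 2009: 1 month at 3.4% → $344000 × 3.4% × 1/12 = $974.6667
February 1 – December 31, 2009: 11 months at 2.5% → $344000 × 2.5% × 11/12 = $7883.3333
Total = $8858.0000

$8858.00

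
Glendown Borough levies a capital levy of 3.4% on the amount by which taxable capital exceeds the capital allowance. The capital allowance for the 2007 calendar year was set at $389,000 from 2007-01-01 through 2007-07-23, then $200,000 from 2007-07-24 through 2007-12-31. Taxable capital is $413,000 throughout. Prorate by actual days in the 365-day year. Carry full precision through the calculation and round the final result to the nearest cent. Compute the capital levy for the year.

2007-01-01 to 2007-07-23: 204 days, exemption $389,000 → ($413,000 − $389,000) × 3.4% × 204/365 = $456.0658
2007-07-24 to 2007-12-31: 161 days, exemption $200,000 → ($413,000 − $200,000) × 3.4% × 161/365 = $3,194.4164
Total = $3,650.4822

$3,650.48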